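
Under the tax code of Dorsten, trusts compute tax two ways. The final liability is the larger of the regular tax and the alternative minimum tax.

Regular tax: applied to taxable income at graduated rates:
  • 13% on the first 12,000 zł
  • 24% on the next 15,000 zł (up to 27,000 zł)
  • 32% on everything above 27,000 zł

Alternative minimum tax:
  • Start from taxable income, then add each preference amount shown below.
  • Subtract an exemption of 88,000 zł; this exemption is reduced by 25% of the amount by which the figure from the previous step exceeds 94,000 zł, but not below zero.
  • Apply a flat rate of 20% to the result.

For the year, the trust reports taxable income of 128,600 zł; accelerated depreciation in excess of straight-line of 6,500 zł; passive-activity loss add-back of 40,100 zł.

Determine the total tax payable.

37,672 zł

Regular tax:
  12,000 zł × 13% = 1,560 zł
  15,000 zł × 24% = 3,600 zł
  101,600 zł × 32% = 32,512 zł
  → 37,672 zł

Alternative minimum tax:
  Adjusted income: 128,600 zł + 6,500 zł + 40,100 zł = 175,200 zł
  Exemption: 88,000 zł − 25% × (175,200 zł − 94,000 zł) = 88,000 zł − 20,300 zł = 67,700 zł
  Base: 175,200 zł − 67,700 zł = 107,500 zł
  107,500 zł × 20% = 21,500 zł

37,672 zł > 21,500 zł, so the regular tax governs.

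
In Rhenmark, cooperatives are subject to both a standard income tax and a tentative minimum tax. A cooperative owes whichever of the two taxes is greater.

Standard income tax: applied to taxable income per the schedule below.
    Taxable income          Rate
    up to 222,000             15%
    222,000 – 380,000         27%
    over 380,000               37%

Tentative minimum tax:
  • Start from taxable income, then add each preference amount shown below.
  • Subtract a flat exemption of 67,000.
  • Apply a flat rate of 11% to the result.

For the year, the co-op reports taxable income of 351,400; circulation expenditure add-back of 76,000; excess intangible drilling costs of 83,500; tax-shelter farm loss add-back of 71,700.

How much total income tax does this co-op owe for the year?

Standard income tax:
  222,000 × 15% = 33,300
  129,400 × 27% = 34,938
  → 68,238

Tentative minimum tax:
  Adjusted income: 351,400 + 76,000 + 83,500 + 71,700 = 582,600
  Less exemption 67,000 → base 515,600
  515,600 × 11% = 56,716

68,238 > 56,716, so the standard income tax governs.

68,238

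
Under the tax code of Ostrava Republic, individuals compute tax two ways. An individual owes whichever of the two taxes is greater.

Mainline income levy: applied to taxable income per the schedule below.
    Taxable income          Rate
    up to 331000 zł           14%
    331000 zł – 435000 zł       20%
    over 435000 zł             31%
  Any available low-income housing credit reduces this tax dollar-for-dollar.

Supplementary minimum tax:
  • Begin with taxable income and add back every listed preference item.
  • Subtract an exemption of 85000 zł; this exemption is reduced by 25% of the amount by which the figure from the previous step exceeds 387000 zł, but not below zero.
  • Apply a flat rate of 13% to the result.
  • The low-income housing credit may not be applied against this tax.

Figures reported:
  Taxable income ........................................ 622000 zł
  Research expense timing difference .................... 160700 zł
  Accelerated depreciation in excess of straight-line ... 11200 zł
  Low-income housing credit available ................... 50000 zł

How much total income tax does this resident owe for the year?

Mainline income levy:
  331000 zł × 14% = 46340 zł
  104000 zł × 20% = 20800 zł
  187000 zł × 31% = 57970 zł
  → 125110 zł
  Less low-income housing credit 50000 zł → 75110 zł

Supplementary minimum tax:
  Adjusted income: 622000 zł + 160700 zł + 11200 zł = 793900 zł
  Exemption: 25% × (793900 zł − 387000 zł) = 101725 zł ≥ 85000 zł, so the exemption is fully phased out
  Base: 793900 zł − 0 zł = 793900 zł
  793900 zł × 13% = 103207 zł

103207 zł > 75110 zł, so the supplementary minimum tax is the binding amount.

103207 zł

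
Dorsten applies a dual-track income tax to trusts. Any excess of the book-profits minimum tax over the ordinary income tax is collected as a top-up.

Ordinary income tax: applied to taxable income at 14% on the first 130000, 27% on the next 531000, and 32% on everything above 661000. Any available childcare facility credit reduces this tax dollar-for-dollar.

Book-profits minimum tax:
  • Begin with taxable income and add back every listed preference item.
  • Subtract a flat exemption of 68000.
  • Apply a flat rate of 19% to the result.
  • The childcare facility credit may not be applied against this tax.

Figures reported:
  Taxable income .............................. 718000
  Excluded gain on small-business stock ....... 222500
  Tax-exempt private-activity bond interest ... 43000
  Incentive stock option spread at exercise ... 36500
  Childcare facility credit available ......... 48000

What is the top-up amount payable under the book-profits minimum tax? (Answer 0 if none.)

Ordinary income tax:
  130000 × 14% = 18200
  531000 × 27% = 143370
  57000 × 32% = 18240
  → 179810
  Less childcare facility credit 48000 → 131810

Book-profits minimum tax:
  Adjusted income: 718000 + 222500 + 43000 + 36500 = 1020000
  Less exemption 68000 → base 952000
  952000 × 19% = 180880

Excess of book-profits minimum tax over ordinary income tax: 180880 − 131810 = 49070.

49070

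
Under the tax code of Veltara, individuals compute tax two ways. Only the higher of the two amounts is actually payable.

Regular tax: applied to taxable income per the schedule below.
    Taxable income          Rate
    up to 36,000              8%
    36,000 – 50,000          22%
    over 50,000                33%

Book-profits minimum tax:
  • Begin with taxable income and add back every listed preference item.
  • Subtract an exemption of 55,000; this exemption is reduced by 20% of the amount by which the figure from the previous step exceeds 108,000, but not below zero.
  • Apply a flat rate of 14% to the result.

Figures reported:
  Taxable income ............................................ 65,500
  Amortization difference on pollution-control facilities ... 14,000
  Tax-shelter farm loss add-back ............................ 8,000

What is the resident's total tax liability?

11,075

Regular tax:
  36,000 × 8% = 2,880
  14,000 × 22% = 3,080
  15,500 × 33% = 5,115
  → 11,075

Book-profits minimum tax:
  Adjusted income: 65,500 + 14,000 + 8,000 = 87,500
  Exemption: 87,500 ≤ 108,000, so full 55,000 applies
  Base: 87,500 − 55,000 = 32,500
  32,500 × 14% = 4,550

11,075 > 4,550, so the regular tax governs.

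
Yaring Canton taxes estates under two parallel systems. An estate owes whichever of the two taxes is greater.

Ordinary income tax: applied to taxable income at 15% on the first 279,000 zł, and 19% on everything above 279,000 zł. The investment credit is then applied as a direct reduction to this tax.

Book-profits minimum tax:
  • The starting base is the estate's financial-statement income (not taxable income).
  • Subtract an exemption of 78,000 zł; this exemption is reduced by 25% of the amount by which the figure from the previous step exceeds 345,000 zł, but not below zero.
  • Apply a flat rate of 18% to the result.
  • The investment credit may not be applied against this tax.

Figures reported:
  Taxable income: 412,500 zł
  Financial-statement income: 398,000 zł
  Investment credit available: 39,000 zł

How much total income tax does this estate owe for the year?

Ordinary income tax:
  279,000 zł × 15% = 41,850 zł
  133,500 zł × 19% = 25,365 zł
  → 67,215 zł
  Less investment credit 39,000 zł → 28,215 zł

Book-profits minimum tax:
  Base (financial-statement income): 398,000 zł
  Exemption: 78,000 zł − 25% × (398,000 zł − 345,000 zł) = 78,000 zł − 13,250 zł = 64,750 zł
  Base: 398,000 zł − 64,750 zł = 333,250 zł
  333,250 zł × 18% = 59,985 zł

59,985 zł > 28,215 zł, so the book-profits minimum tax is the binding amount.

59,985 zł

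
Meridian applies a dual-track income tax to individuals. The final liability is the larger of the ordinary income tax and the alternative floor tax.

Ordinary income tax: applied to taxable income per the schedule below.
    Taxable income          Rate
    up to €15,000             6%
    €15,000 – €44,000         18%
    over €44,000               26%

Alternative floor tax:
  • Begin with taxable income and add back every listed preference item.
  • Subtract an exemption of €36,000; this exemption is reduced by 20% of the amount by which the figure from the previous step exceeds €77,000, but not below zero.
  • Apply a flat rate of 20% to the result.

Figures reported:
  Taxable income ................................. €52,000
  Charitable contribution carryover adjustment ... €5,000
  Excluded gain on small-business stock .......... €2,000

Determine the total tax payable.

€8,200

Alternative floor tax:
  Adjusted income: €52,000 + €5,000 + €2,000 = €59,000
  Exemption: €59,000 ≤ €77,000, so full €36,000 applies
  Base: €59,000 − €36,000 = €23,000
  €23,000 × 20% = €4,600

Ordinary income tax:
  €15,000 × 6% = €900
  €29,000 × 18% = €5,220
  €8,000 × 26% = €2,080
  → €8,200

€8,200 > €4,600, so the ordinary income tax governs.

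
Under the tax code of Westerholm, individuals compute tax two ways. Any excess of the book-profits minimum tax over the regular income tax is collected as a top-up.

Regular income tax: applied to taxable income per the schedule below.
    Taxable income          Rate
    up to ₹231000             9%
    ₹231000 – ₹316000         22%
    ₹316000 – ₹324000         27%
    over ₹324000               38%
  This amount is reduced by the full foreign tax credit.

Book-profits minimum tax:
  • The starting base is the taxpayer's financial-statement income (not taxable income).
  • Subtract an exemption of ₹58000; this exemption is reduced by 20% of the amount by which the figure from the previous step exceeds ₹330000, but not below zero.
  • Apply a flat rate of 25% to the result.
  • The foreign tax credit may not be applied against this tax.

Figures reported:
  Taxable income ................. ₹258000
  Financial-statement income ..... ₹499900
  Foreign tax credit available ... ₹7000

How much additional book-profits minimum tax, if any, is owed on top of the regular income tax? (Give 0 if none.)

₹99240

Regular income tax:
  ₹231000 × 9% = ₹20790
  ₹27000 × 22% = ₹5940
  → ₹26730
  Less foreign tax credit ₹7000 → ₹19730

Book-profits minimum tax:
  Base (financial-statement income): ₹499900
  Exemption: ₹58000 − 20% × (₹499900 − ₹330000) = ₹58000 − ₹33980 = ₹24020
  Base: ₹499900 − ₹24020 = ₹475880
  ₹475880 × 25% = ₹118970

Excess of book-profits minimum tax over regular income tax: ₹118970 − ₹19730 = ₹99240.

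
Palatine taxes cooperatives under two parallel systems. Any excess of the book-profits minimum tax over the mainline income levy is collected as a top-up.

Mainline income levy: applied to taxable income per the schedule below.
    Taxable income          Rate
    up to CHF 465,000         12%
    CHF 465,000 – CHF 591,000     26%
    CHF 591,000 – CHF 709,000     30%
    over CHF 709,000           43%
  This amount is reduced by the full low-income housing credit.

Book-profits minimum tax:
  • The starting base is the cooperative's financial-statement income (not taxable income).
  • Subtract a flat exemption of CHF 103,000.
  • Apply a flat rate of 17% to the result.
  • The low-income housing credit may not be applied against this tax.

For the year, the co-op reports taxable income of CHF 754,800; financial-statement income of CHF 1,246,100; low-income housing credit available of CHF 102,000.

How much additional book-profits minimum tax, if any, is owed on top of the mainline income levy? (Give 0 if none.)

Book-profits minimum tax:
  Base (financial-statement income): CHF 1,246,100
  Less exemption CHF 103,000 → base CHF 1,143,100
  CHF 1,143,100 × 17% = CHF 194,327

Mainline income levy:
  CHF 465,000 × 12% = CHF 55,800
  CHF 126,000 × 26% = CHF 32,760
  CHF 118,000 × 30% = CHF 35,400
  CHF 45,800 × 43% = CHF 19,694
  → CHF 143,654
  Less low-income housing credit CHF 102,000 → CHF 41,654

Excess of book-profits minimum tax over mainline income levy: CHF 194,327 − CHF 41,654 = CHF 152,673.

CHF 152,673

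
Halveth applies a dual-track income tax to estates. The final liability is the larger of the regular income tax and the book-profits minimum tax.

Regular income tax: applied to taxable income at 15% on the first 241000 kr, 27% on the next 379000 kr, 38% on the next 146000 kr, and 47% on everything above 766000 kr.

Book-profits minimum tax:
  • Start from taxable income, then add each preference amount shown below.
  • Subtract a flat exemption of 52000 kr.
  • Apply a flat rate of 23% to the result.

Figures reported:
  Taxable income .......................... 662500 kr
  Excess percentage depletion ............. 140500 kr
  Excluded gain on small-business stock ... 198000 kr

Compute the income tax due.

218270 kr

Book-profits minimum tax:
  Adjusted income: 662500 kr + 140500 kr + 198000 kr = 1001000 kr
  Less exemption 52000 kr → base 949000 kr
  949000 kr × 23% = 218270 kr

Regular income tax:
  241000 kr × 15% = 36150 kr
  379000 kr × 27% = 102330 kr
  42500 kr × 38% = 16150 kr
  → 154630 kr

218270 kr > 154630 kr, so the book-profits minimum tax is the binding amount.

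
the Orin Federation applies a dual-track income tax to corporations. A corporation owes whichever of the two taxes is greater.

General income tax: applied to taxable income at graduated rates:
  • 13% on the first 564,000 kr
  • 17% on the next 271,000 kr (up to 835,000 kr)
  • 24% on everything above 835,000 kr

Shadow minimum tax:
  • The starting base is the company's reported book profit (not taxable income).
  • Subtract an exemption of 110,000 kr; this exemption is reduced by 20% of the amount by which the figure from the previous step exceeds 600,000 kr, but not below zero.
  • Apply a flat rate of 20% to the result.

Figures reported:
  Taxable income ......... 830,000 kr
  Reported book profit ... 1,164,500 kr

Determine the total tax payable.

232,900 kr

General income tax:
  564,000 kr × 13% = 73,320 kr
  266,000 kr × 17% = 45,220 kr
  → 118,540 kr

Shadow minimum tax:
  Base (reported book profit): 1,164,500 kr
  Exemption: 20% × (1,164,500 kr − 600,000 kr) = 112,900 kr ≥ 110,000 kr, so the exemption is fully phased out
  Base: 1,164,500 kr − 0 kr = 1,164,500 kr
  1,164,500 kr × 20% = 232,900 kr

232,900 kr > 118,540 kr, so the shadow minimum tax is the binding amount.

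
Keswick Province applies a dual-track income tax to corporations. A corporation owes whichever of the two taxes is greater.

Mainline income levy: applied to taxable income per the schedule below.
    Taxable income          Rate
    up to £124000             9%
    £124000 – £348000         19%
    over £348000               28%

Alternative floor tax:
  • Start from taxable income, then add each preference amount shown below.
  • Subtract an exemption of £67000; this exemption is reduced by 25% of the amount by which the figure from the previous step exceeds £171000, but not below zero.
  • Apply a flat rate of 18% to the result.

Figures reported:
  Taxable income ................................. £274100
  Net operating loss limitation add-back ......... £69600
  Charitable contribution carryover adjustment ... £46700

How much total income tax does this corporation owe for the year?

£68085

Mainline income levy:
  £124000 × 9% = £11160
  £150100 × 19% = £28519
  → £39679

Alternative floor tax:
  Adjusted income: £274100 + £69600 + £46700 = £390400
  Exemption: £67000 − 25% × (£390400 − £171000) = £67000 − £54850 = £12150
  Base: £390400 − £12150 = £378250
  £378250 × 18% = £68085

£68085 > £39679, so the alternative floor tax is the binding amount.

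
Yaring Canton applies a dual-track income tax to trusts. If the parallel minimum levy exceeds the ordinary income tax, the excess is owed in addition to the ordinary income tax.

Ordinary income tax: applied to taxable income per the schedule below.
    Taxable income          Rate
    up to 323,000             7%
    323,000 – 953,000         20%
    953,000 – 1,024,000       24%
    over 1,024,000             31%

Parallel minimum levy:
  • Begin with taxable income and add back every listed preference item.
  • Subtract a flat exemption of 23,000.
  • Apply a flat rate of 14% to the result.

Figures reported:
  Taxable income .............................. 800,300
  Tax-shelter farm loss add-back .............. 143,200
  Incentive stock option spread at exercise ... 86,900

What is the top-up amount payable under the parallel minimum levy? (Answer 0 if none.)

22,966

Ordinary income tax:
  323,000 × 7% = 22,610
  477,300 × 20% = 95,460
  → 118,070

Parallel minimum levy:
  Adjusted income: 800,300 + 143,200 + 86,900 = 1,030,400
  Less exemption 23,000 → base 1,007,400
  1,007,400 × 14% = 141,036

Excess of parallel minimum levy over ordinary income tax: 141,036 − 118,070 = 22,966.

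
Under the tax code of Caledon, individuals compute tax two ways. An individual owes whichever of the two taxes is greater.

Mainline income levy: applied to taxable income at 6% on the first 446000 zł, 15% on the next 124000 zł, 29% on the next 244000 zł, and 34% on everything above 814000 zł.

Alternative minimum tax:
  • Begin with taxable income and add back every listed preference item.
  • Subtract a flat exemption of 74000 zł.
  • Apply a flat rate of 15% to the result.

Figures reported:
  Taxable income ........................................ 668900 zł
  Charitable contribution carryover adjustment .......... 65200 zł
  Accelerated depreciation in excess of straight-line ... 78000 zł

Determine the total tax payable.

110715 zł

Mainline income levy:
  446000 zł × 6% = 26760 zł
  124000 zł × 15% = 18600 zł
  98900 zł × 29% = 28681 zł
  → 74041 zł

Alternative minimum tax:
  Adjusted income: 668900 zł + 65200 zł + 78000 zł = 812100 zł
  Less exemption 74000 zł → base 738100 zł
  738100 zł × 15% = 110715 zł

110715 zł > 74041 zł, so the alternative minimum tax is the binding amount.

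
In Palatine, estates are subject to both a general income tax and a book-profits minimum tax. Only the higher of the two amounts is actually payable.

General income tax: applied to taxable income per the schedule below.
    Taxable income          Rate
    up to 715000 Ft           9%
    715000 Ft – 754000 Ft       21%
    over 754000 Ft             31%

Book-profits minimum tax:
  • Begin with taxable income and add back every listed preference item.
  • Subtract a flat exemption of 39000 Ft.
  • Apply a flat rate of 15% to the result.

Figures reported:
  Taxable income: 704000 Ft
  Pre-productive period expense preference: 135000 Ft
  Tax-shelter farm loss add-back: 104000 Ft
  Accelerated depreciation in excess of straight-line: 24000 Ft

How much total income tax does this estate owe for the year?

139200 Ft

Book-profits minimum tax:
  Adjusted income: 704000 Ft + 135000 Ft + 104000 Ft + 24000 Ft = 967000 Ft
  Less exemption 39000 Ft → base 928000 Ft
  928000 Ft × 15% = 139200 Ft

General income tax:
  704000 Ft × 9% = 63360 Ft

139200 Ft > 63360 Ft, so the book-profits minimum tax is the binding amount.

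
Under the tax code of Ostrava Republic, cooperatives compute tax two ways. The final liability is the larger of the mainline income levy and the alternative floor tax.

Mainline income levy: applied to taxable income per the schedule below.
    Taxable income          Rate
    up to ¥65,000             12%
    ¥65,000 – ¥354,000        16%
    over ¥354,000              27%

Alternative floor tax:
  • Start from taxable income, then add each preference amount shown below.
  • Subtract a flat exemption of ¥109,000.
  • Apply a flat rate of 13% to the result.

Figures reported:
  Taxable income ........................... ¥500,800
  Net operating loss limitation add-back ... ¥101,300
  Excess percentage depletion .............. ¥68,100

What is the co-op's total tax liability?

¥93,676

Alternative floor tax:
  Adjusted income: ¥500,800 + ¥101,300 + ¥68,100 = ¥670,200
  Less exemption ¥109,000 → base ¥561,200
  ¥561,200 × 13% = ¥72,956

Mainline income levy:
  ¥65,000 × 12% = ¥7,800
  ¥289,000 × 16% = ¥46,240
  ¥146,800 × 27% = ¥39,636
  → ¥93,676

¥93,676 > ¥72,956, so the mainline income levy governs.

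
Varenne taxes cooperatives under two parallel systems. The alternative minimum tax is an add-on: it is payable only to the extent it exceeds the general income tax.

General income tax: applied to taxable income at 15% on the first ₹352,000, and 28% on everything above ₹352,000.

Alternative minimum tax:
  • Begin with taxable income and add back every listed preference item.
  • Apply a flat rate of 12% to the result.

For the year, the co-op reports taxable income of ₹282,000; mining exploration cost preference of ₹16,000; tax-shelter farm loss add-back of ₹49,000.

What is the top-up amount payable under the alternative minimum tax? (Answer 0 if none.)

₹0

General income tax:
  ₹282,000 × 15% = ₹42,300

Alternative minimum tax:
  Adjusted income: ₹282,000 + ₹16,000 + ₹49,000 = ₹347,000
  ₹347,000 × 12% = ₹41,640

₹41,640 ≤ ₹42,300, so no add-on is due.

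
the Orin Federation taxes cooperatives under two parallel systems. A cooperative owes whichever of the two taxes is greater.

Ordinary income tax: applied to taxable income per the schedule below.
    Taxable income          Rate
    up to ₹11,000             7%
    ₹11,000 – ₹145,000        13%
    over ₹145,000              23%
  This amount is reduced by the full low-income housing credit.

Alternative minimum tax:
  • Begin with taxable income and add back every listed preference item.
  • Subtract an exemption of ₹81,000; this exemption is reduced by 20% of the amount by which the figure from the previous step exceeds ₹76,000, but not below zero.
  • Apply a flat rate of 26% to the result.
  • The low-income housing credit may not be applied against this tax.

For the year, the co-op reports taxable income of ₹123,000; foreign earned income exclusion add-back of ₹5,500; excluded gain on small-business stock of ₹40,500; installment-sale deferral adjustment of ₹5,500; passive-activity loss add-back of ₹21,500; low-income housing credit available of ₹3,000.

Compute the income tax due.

Alternative minimum tax:
  Adjusted income: ₹123,000 + ₹5,500 + ₹40,500 + ₹5,500 + ₹21,500 = ₹196,000
  Exemption: ₹81,000 − 20% × (₹196,000 − ₹76,000) = ₹81,000 − ₹24,000 = ₹57,000
  Base: ₹196,000 − ₹57,000 = ₹139,000
  ₹139,000 × 26% = ₹36,140

Ordinary income tax:
  ₹11,000 × 7% = ₹770
  ₹112,000 × 13% = ₹14,560
  → ₹15,330
  Less low-income housing credit ₹3,000 → ₹12,330

₹36,140 > ₹12,330, so the alternative minimum tax is the binding amount.

₹36,140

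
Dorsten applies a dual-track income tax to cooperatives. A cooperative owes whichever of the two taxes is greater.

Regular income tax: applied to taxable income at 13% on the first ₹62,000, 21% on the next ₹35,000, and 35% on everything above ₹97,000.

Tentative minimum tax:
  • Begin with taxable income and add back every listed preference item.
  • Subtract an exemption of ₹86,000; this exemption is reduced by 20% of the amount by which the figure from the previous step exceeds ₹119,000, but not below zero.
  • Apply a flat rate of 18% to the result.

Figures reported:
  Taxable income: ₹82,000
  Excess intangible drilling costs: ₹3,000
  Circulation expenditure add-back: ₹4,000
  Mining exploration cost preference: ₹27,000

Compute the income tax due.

Regular income tax:
  ₹62,000 × 13% = ₹8,060
  ₹20,000 × 21% = ₹4,200
  → ₹12,260

Tentative minimum tax:
  Adjusted income: ₹82,000 + ₹3,000 + ₹4,000 + ₹27,000 = ₹116,000
  Exemption: ₹116,000 ≤ ₹119,000, so full ₹86,000 applies
  Base: ₹116,000 − ₹86,000 = ₹30,000
  ₹30,000 × 18% = ₹5,400

₹12,260 > ₹5,400, so the regular income tax governs.

₹12,260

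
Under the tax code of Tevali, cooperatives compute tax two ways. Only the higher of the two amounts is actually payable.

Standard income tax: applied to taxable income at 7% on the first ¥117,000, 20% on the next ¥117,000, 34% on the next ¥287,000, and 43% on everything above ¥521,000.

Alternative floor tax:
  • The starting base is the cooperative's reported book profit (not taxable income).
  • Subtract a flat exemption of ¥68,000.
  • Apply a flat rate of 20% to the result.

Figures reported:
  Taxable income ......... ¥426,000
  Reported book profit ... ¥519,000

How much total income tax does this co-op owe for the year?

Alternative floor tax:
  Base (reported book profit): ¥519,000
  Less exemption ¥68,000 → base ¥451,000
  ¥451,000 × 20% = ¥90,200

Standard income tax:
  ¥117,000 × 7% = ¥8,190
  ¥117,000 × 20% = ¥23,400
  ¥192,000 × 34% = ¥65,280
  → ¥96,870

¥96,870 > ¥90,200, so the standard income tax governs.

¥96,870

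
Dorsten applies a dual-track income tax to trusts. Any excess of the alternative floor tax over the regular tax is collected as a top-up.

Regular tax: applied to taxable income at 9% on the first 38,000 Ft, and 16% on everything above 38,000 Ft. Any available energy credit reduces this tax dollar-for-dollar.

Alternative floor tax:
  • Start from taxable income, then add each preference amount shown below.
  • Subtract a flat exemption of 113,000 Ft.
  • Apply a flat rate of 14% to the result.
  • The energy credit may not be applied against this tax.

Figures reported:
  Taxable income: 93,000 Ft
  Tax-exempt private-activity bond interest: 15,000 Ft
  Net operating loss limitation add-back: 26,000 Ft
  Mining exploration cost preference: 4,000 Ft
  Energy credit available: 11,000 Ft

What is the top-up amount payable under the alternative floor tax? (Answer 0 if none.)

Alternative floor tax:
  Adjusted income: 93,000 Ft + 15,000 Ft + 26,000 Ft + 4,000 Ft = 138,000 Ft
  Less exemption 113,000 Ft → base 25,000 Ft
  25,000 Ft × 14% = 3,500 Ft

Regular tax:
  38,000 Ft × 9% = 3,420 Ft
  55,000 Ft × 16% = 8,800 Ft
  → 12,220 Ft
  Less energy credit 11,000 Ft → 1,220 Ft

Excess of alternative floor tax over regular tax: 3,500 Ft − 1,220 Ft = 2,280 Ft.

2,280 Ft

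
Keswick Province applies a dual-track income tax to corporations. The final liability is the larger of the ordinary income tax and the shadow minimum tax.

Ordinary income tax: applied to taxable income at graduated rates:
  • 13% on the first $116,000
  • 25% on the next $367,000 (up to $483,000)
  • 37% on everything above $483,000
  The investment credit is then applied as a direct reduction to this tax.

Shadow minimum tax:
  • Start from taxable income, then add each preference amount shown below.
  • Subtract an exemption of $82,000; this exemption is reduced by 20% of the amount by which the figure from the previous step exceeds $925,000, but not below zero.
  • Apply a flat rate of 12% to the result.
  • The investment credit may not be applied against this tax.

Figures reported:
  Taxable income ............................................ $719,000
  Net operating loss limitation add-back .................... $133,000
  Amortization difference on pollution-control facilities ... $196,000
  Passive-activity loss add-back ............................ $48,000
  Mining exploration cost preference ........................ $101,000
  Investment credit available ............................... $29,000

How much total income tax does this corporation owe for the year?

Ordinary income tax:
  $116,000 × 13% = $15,080
  $367,000 × 25% = $91,750
  $236,000 × 37% = $87,320
  → $194,150
  Less investment credit $29,000 → $165,150

Shadow minimum tax:
  Adjusted income: $719,000 + $133,000 + $196,000 + $48,000 + $101,000 = $1,197,000
  Exemption: $82,000 − 20% × ($1,197,000 − $925,000) = $82,000 − $54,400 = $27,600
  Base: $1,197,000 − $27,600 = $1,169,400
  $1,169,400 × 12% = $140,328

$165,150 > $140,328, so the ordinary income tax governs.

$165,150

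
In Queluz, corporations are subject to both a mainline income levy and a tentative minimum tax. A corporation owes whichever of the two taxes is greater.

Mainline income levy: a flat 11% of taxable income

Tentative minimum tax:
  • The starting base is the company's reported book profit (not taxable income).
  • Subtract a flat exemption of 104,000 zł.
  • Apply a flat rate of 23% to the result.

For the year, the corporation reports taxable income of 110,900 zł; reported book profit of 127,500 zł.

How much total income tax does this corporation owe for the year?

Mainline income levy:
  110,900 zł × 11% = 12,199 zł

Tentative minimum tax:
  Base (reported book profit): 127,500 zł
  Less exemption 104,000 zł → base 23,500 zł
  23,500 zł × 23% = 5,405 zł

12,199 zł > 5,405 zł, so the mainline income levy governs.

12,199 zł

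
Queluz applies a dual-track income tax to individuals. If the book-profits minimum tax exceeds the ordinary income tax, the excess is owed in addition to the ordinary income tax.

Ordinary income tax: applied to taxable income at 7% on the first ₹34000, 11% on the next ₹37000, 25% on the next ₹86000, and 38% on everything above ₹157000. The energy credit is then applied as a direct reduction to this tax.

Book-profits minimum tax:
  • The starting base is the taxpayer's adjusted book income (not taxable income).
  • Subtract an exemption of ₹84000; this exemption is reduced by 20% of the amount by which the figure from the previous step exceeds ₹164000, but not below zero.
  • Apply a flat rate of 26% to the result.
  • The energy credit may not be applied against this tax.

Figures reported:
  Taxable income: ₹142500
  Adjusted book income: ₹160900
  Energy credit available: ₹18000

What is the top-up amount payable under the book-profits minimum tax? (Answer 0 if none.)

₹13669

Ordinary income tax:
  ₹34000 × 7% = ₹2380
  ₹37000 × 11% = ₹4070
  ₹71500 × 25% = ₹17875
  → ₹24325
  Less energy credit ₹18000 → ₹6325

Book-profits minimum tax:
  Base (adjusted book income): ₹160900
  Exemption: ₹160900 ≤ ₹164000, so full ₹84000 applies
  Base: ₹160900 − ₹84000 = ₹76900
  ₹76900 × 26% = ₹19994

Excess of book-profits minimum tax over ordinary income tax: ₹19994 − ₹6325 = ₹13669.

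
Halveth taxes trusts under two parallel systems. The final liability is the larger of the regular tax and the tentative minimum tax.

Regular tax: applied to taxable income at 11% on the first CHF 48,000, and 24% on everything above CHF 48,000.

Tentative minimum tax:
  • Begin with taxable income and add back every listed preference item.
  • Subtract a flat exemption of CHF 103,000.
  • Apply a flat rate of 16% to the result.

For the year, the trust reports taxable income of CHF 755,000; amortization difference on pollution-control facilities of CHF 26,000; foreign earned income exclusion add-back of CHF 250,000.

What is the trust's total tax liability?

CHF 174,960

Regular tax:
  CHF 48,000 × 11% = CHF 5,280
  CHF 707,000 × 24% = CHF 169,680
  → CHF 174,960

Tentative minimum tax:
  Adjusted income: CHF 755,000 + CHF 26,000 + CHF 250,000 = CHF 1,031,000
  Less exemption CHF 103,000 → base CHF 928,000
  CHF 928,000 × 16% = CHF 148,480

CHF 174,960 > CHF 148,480, so the regular tax governs.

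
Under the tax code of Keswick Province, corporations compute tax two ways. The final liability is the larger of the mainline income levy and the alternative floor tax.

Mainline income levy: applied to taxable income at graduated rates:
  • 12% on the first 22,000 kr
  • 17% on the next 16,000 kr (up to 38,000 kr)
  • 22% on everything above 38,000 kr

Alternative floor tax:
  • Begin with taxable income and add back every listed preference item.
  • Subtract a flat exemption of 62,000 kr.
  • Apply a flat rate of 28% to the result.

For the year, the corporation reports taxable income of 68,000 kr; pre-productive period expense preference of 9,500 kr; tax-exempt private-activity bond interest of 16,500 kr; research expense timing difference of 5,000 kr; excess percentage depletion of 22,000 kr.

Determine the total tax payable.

Alternative floor tax:
  Adjusted income: 68,000 kr + 9,500 kr + 16,500 kr + 5,000 kr + 22,000 kr = 121,000 kr
  Less exemption 62,000 kr → base 59,000 kr
  59,000 kr × 28% = 16,520 kr

Mainline income levy:
  22,000 kr × 12% = 2,640 kr
  16,000 kr × 17% = 2,720 kr
  30,000 kr × 22% = 6,600 kr
  → 11,960 kr

16,520 kr > 11,960 kr, so the alternative floor tax is the binding amount.

16,520 kr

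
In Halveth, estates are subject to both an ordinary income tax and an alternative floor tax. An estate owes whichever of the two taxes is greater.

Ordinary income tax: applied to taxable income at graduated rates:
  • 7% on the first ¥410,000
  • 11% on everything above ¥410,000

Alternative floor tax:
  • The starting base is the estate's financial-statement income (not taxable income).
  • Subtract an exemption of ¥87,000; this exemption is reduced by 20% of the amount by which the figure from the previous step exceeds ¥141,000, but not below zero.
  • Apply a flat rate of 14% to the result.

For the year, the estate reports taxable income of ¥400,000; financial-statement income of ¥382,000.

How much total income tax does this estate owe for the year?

¥48,048

Alternative floor tax:
  Base (financial-statement income): ¥382,000
  Exemption: ¥87,000 − 20% × (¥382,000 − ¥141,000) = ¥87,000 − ¥48,200 = ¥38,800
  Base: ¥382,000 − ¥38,800 = ¥343,200
  ¥343,200 × 14% = ¥48,048

Ordinary income tax:
  ¥400,000 × 7% = ¥28,000

¥48,048 > ¥28,000, so the alternative floor tax is the binding amount.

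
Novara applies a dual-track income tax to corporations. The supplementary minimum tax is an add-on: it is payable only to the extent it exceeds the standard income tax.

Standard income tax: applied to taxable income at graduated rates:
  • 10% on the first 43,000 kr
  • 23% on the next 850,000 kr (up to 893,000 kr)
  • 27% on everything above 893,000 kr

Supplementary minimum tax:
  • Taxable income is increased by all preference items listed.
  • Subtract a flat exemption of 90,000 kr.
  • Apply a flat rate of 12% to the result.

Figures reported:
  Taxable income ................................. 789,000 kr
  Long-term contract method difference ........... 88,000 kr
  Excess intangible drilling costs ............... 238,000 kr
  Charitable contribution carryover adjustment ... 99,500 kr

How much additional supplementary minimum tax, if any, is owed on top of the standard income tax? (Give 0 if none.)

Standard income tax:
  43,000 kr × 10% = 4,300 kr
  746,000 kr × 23% = 171,580 kr
  → 175,880 kr

Supplementary minimum tax:
  Adjusted income: 789,000 kr + 88,000 kr + 238,000 kr + 99,500 kr = 1,214,500 kr
  Less exemption 90,000 kr → base 1,124,500 kr
  1,124,500 kr × 12% = 134,940 kr

134,940 kr ≤ 175,880 kr, so no add-on is due.

0 kr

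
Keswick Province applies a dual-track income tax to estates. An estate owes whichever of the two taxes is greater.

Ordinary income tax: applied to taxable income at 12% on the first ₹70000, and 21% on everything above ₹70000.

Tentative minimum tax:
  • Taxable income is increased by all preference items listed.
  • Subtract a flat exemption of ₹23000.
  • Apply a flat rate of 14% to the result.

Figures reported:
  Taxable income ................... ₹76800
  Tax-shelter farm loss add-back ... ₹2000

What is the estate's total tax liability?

₹9828

Tentative minimum tax:
  Adjusted income: ₹76800 + ₹2000 = ₹78800
  Less exemption ₹23000 → base ₹55800
  ₹55800 × 14% = ₹7812

Ordinary income tax:
  ₹70000 × 12% = ₹8400
  ₹6800 × 21% = ₹1428
  → ₹9828

₹9828 > ₹7812, so the ordinary income tax governs.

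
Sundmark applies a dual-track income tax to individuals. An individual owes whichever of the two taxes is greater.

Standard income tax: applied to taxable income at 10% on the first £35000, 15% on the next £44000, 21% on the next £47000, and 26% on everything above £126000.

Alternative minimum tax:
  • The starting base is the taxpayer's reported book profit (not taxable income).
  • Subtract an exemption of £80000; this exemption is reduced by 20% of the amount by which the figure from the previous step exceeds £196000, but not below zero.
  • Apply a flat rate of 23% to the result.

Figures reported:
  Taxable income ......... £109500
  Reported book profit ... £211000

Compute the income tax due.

£30820

Alternative minimum tax:
  Base (reported book profit): £211000
  Exemption: £80000 − 20% × (£211000 − £196000) = £80000 − £3000 = £77000
  Base: £211000 − £77000 = £134000
  £134000 × 23% = £30820

Standard income tax:
  £35000 × 10% = £3500
  £44000 × 15% = £6600
  £30500 × 21% = £6405
  → £16505

£30820 > £16505, so the alternative minimum tax is the binding amount.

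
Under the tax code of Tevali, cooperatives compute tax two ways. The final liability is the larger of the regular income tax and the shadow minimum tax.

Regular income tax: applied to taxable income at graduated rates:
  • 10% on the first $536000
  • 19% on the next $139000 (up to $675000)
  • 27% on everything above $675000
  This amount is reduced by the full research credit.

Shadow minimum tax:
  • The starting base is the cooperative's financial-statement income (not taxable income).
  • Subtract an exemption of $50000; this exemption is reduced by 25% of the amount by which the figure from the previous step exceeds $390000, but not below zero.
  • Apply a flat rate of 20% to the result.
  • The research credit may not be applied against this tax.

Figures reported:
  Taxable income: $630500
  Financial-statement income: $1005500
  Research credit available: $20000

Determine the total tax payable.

$201100

Shadow minimum tax:
  Base (financial-statement income): $1005500
  Exemption: 25% × ($1005500 − $390000) = $153875 ≥ $50000, so the exemption is fully phased out
  Base: $1005500 − $0 = $1005500
  $1005500 × 20% = $201100

Regular income tax:
  $536000 × 10% = $53600
  $94500 × 19% = $17955
  → $71555
  Less research credit $20000 → $51555

$201100 > $51555, so the shadow minimum tax is the binding amount.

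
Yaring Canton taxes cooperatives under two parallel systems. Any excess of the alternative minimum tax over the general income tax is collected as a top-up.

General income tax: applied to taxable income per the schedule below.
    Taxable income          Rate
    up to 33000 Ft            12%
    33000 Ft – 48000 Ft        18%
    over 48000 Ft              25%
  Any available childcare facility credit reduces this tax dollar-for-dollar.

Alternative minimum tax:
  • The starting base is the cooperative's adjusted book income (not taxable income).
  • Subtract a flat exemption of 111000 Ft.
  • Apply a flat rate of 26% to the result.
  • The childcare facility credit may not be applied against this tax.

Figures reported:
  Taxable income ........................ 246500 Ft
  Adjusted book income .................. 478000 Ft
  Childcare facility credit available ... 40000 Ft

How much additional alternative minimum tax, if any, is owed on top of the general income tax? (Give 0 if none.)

General income tax:
  33000 Ft × 12% = 3960 Ft
  15000 Ft × 18% = 2700 Ft
  198500 Ft × 25% = 49625 Ft
  → 56285 Ft
  Less childcare facility credit 40000 Ft → 16285 Ft

Alternative minimum tax:
  Base (adjusted book income): 478000 Ft
  Less exemption 111000 Ft → base 367000 Ft
  367000 Ft × 26% = 95420 Ft

Excess of alternative minimum tax over general income tax: 95420 Ft − 16285 Ft = 79135 Ft.

79135 Ft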